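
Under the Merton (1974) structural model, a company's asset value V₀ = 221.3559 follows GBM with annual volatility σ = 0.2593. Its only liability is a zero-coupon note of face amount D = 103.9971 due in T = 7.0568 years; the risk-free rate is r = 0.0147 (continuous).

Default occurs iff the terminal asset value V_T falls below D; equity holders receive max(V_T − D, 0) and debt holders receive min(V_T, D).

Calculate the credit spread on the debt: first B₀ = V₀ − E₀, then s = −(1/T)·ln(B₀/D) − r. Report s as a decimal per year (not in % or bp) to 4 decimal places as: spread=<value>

Apply the equity-as-call identities (strike 103.9971, horizon 7.0568 years):
d₁ = [ln(V₀/D) + (r + σ²/2)T] / (σ√T)
   = [ln(221.3559/103.9971) + (0.0147 + 0.5·0.2593²)·7.0568] / (0.2593·√7.0568)
   = [0.755409 + 0.340972] / 0.688821 = 1.591677
d₂ = d₁ − σ√T = 1.591677 − 0.688821 = 0.902856
N(d₁) = 0.944271,  N(d₂) = 0.816699,  e^(−rT) = 0.901464
E₀ = V₀·N(d₁) − D·e^(−rT)·N(d₂)
   = 221.3559·0.944271 − 103.9971·0.901464·0.816699 = 132.454797
B₀ = V₀ − E₀ = 221.3559 − 132.454797 = 88.901103
spread = −(1/T)·ln(B₀/D) − r = −(1/7.0568)·ln(88.901103/103.9971) − 0.0147 = 0.00752515

spread=0.0075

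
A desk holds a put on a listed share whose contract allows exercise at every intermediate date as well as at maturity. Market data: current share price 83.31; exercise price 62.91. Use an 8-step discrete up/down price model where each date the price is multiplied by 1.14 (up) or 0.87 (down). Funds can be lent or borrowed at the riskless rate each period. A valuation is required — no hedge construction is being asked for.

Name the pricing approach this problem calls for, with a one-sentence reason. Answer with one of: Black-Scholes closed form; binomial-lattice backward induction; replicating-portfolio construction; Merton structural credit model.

Key observation: early exercise of the strike-62.91 put must be checked at each of the 8 dates (spot 83.31), which forces a node-by-node comparison of intrinsic and continuation value backward from expiry.

framework: binomial-lattice backward induction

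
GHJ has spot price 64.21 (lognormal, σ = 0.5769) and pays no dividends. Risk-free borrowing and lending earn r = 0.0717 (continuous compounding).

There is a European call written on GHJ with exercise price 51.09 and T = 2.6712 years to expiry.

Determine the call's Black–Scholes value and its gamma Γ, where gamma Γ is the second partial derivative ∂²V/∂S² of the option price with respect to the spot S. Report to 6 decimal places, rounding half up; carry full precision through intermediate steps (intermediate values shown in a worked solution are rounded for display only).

price = 32.022643
Γ = 0.004328

σ√T = 0.5769·√2.6712 = 0.942874
d₁ = (ln(S/K) + (r+σ²/2)T) / (σ√T) = (ln(64.21/51.09) + (0.0717+0.5769²/2)·2.6712) / 0.942874 = (0.228570 + 0.636031) / 0.942874 = 0.916985
d₂ = d₁ − σ√T = 0.916985 − 0.942874 = -0.025890
e^{−rT} = 0.825699
N(d₁) = 0.820425,  N(d₂) = 0.489673
Call price V = S·N(d₁) − K·e^{−rT}·N(d₂) = 52.679466 − 20.656823 = 32.022643
φ(d₁) = (1/√(2π))·e^{−d₁²/2} = 0.262011
Γ = φ(d₁) / (S·σ·√T) = 0.004328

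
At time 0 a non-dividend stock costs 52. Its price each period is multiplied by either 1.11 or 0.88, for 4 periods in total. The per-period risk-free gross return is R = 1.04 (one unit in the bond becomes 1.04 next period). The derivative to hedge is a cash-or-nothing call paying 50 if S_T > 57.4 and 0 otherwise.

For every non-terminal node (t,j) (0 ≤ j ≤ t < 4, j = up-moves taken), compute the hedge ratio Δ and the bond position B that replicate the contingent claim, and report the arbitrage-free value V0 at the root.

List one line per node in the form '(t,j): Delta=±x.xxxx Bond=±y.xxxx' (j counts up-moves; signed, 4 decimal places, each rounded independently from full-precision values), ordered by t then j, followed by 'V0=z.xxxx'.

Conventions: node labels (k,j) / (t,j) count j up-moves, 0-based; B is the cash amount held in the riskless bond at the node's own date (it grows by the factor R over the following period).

Under the risk-neutral measure, an up-move has probability p* = (R−d)/(u−d) = 0.6957 and values discount at R = 1.04.
Terminal payoffs: V(4,0)=0.0000, V(4,1)=0.0000, V(4,2)=0.0000, V(4,3)=50.0000, V(4,4)=50.0000
(3,0): S=35.4365. Δ = (V_up−V_dn)/(S_up−S_dn) = (0.0000−0.0000)/(39.3346−31.1842) = 0.0000. V = [p*·0.0000 + (1−p*)·0.0000]/1.04 = 0.0000. B = V − Δ·S = 0.0000.
(3,1): S=44.6984. Δ = (V_up−V_dn)/(S_up−S_dn) = (0.0000−0.0000)/(49.6152−39.3346) = 0.0000. V = [p*·0.0000 + (1−p*)·0.0000]/1.04 = 0.0000. B = V − Δ·S = 0.0000.
(3,2): S=56.3809. Δ = (V_up−V_dn)/(S_up−S_dn) = (50.0000−0.0000)/(62.5828−49.6152) = 3.8558. V = [p*·50.0000 + (1−p*)·0.0000]/1.04 = 33.4448. B = V − Δ·S = -183.9465.
(3,3): S=71.1168. Δ = (V_up−V_dn)/(S_up−S_dn) = (50.0000−50.0000)/(78.9397−62.5828) = 0.0000. V = [p*·50.0000 + (1−p*)·50.0000]/1.04 = 48.0769. B = V − Δ·S = 48.0769.
(2,0): S=40.2688. Δ = (V_up−V_dn)/(S_up−S_dn) = (0.0000−0.0000)/(44.6984−35.4365) = 0.0000. V = [p*·0.0000 + (1−p*)·0.0000]/1.04 = 0.0000. B = V − Δ·S = 0.0000.
(2,1): S=50.7936. Δ = (V_up−V_dn)/(S_up−S_dn) = (33.4448−0.0000)/(56.3809−44.6984) = 2.8628. V = [p*·33.4448 + (1−p*)·0.0000]/1.04 = 22.3711. B = V − Δ·S = -123.0411.
(2,2): S=64.0692. Δ = (V_up−V_dn)/(S_up−S_dn) = (48.0769−33.4448)/(71.1168−56.3809) = 0.9930. V = [p*·48.0769 + (1−p*)·33.4448]/1.04 = 41.9458. B = V − Δ·S = -21.6720.
(1,0): S=45.7600. Δ = (V_up−V_dn)/(S_up−S_dn) = (22.3711−0.0000)/(50.7936−40.2688) = 2.1256. V = [p*·22.3711 + (1−p*)·0.0000]/1.04 = 14.9640. B = V − Δ·S = -82.3018.
(1,1): S=57.7200. Δ = (V_up−V_dn)/(S_up−S_dn) = (41.9458−22.3711)/(64.0692−50.7936) = 1.4745. V = [p*·41.9458 + (1−p*)·22.3711]/1.04 = 34.6041. B = V − Δ·S = -50.5034.
(0,0): S=52.0000. Δ = (V_up−V_dn)/(S_up−S_dn) = (34.6041−14.9640)/(57.7200−45.7600) = 1.6422. V = [p*·34.6041 + (1−p*)·14.9640]/1.04 = 27.5257. B = V − Δ·S = -57.8665.
Check: Δ(0,0)·S0 + B(0,0) = 27.5257 = V0.

(0,0): Delta=1.6422 Bond=-57.8665
(1,0): Delta=2.1256 Bond=-82.3018
(1,1): Delta=1.4745 Bond=-50.5034
(2,0): Delta=0.0000 Bond=0.0000
(2,1): Delta=2.8628 Bond=-123.0411
(2,2): Delta=0.9930 Bond=-21.6720
(3,0): Delta=0.0000 Bond=0.0000
(3,1): Delta=0.0000 Bond=0.0000
(3,2): Delta=3.8558 Bond=-183.9465
(3,3): Delta=0.0000 Bond=48.0769
V0=27.5257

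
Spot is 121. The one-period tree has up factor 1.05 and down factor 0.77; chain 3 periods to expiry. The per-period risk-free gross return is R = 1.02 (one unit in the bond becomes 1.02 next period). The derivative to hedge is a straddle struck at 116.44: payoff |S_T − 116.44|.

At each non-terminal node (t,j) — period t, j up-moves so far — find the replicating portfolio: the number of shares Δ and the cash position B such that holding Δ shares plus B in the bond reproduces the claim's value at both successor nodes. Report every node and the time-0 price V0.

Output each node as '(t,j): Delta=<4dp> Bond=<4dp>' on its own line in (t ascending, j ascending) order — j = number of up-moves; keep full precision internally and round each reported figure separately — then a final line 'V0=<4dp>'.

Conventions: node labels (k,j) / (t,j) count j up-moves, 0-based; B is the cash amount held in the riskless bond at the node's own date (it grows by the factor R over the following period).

Risk-neutral probability p* = (R−d)/(u−d) = (1.02−0.77)/(1.05−0.77) = 0.8929.
Expiry values: V(3,0)=61.1995, V(3,1)=41.1121, V(3,2)=13.7201, V(3,3)=23.6326
(2,0): S=71.7409. Δ = (V_up−V_dn)/(S_up−S_dn) = (41.1121−61.1995)/(75.3279−55.2405) = -1.0000. V = [p*·41.1121 + (1−p*)·61.1995]/1.02 = 42.4160. B = V − Δ·S = 114.1569.
(2,1): S=97.8285. Δ = (V_up−V_dn)/(S_up−S_dn) = (13.7201−41.1121)/(102.7199−75.3279) = -1.0000. V = [p*·13.7201 + (1−p*)·41.1121]/1.02 = 16.3284. B = V − Δ·S = 114.1569.
(2,2): S=133.4025. Δ = (V_up−V_dn)/(S_up−S_dn) = (23.6326−13.7201)/(140.0726−102.7199) = 0.2654. V = [p*·23.6326 + (1−p*)·13.7201]/1.02 = 22.1280. B = V − Δ·S = -13.2740.
(1,0): S=93.1700. Δ = (V_up−V_dn)/(S_up−S_dn) = (16.3284−42.4160)/(97.8285−71.7409) = -1.0000. V = [p*·16.3284 + (1−p*)·42.4160]/1.02 = 18.7485. B = V − Δ·S = 111.9185.
(1,1): S=127.0500. Δ = (V_up−V_dn)/(S_up−S_dn) = (22.1280−16.3284)/(133.4025−97.8285) = 0.1630. V = [p*·22.1280 + (1−p*)·16.3284]/1.02 = 21.0849. B = V − Δ·S = 0.3719.
(0,0): S=121.0000. Δ = (V_up−V_dn)/(S_up−S_dn) = (21.0849−18.7485)/(127.0500−93.1700) = 0.0690. V = [p*·21.0849 + (1−p*)·18.7485]/1.02 = 20.4261. B = V − Δ·S = 12.0817.
Verification: the root portfolio costs Δ(0,0)·S0 + B(0,0) = 20.4261, matching V0.

(0,0): Delta=0.0690 Bond=12.0817
(1,0): Delta=-1.0000 Bond=111.9185
(1,1): Delta=0.1630 Bond=0.3719
(2,0): Delta=-1.0000 Bond=114.1569
(2,1): Delta=-1.0000 Bond=114.1569
(2,2): Delta=0.2654 Bond=-13.2740
V0=20.4261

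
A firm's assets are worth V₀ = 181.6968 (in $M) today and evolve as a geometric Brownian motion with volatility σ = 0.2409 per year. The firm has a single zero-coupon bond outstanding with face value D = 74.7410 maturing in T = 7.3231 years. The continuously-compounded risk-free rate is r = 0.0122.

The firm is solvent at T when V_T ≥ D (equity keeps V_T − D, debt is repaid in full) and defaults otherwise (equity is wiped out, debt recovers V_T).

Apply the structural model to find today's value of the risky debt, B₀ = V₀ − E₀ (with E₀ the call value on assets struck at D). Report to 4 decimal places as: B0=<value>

B0=66.3026

Apply the equity-as-call identities (strike 74.7410, horizon 7.3231 years):
d₁ = [ln(V₀/D) + (r + σ²/2)T] / (σ√T)
   = [ln(181.6968/74.7410) + (0.0122 + 0.5·0.2409²)·7.3231] / (0.2409·√7.3231)
   = [0.888311 + 0.301832] / 0.651905 = 1.825638
d₂ = d₁ − σ√T = 1.825638 − 0.651905 = 1.173733
N(d₁) = 0.966048,  N(d₂) = 0.879749,  e^(−rT) = 0.914533
E₀ = V₀·N(d₁) − D·e^(−rT)·N(d₂)
   = 181.6968·0.966048 − 74.7410·0.914533·0.879749 = 115.394180
B₀ = V₀ − E₀ = 181.6968 − 115.394180 = 66.302620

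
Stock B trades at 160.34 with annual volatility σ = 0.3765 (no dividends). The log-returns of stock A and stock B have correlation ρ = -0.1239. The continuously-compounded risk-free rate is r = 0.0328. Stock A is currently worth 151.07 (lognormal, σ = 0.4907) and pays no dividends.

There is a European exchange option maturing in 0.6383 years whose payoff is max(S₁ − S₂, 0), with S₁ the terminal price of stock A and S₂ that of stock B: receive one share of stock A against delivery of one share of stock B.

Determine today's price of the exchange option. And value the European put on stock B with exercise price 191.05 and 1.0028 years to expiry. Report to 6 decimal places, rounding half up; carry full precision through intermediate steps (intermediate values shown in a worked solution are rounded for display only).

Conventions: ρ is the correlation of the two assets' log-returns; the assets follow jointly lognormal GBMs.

exchange price = 27.681537
price(stock B put K=191.05) = 39.865577

σ_eff = √(σ₁² + σ₂² − 2ρσ₁σ₂) = √(0.4907² + 0.3765² − 2·-0.1239·0.4907·0.3765) = 0.654461
d₁ = (ln(S₁/S₂) + (q₂ − q₁ + σ_eff²/2)T) / (σ_eff√T) = (ln(151.07/160.34) + (0.0 − 0.0 + 0.214160)·0.6383) / 0.522873 = 0.147540
d₂ = d₁ − σ_eff√T = 0.147540 − 0.522873 = -0.375333
N(d₁) = 0.558647,  N(d₂) = 0.353707
V = S₁·e^{−q₁T}·N(d₁) − S₂·e^{−q₂T}·N(d₂) = 84.394839 − 56.713301 = 27.681537
[vanilla: stock B put K=191.05]
σ√T = 0.3765·√1.0028 = 0.377027
d₁ = (ln(S/K) + (r+σ²/2)T) / (σ√T) = (ln(160.34/191.05) + (0.0328+0.3765²/2)·1.0028) / 0.377027 = (-0.175239 + 0.103966) / 0.377027 = -0.189038
d₂ = d₁ − σ√T = -0.189038 − 0.377027 = -0.566064
e^{−rT} = 0.967643
N(−d₁) = 0.574968,  N(−d₂) = 0.714325
price = K·e^{−rT}·N(−d₂) − S·N(−d₁) = 132.055993 − 92.190416 = 39.865577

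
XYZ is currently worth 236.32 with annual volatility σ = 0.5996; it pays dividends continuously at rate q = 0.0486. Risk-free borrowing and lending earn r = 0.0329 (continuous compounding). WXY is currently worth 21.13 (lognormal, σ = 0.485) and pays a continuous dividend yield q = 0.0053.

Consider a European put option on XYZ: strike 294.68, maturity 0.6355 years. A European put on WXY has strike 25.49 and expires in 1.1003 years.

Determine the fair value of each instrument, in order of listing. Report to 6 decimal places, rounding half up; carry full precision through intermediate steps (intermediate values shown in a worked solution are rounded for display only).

price(XYZ put K=294.68) = 84.071291
price(WXY put K=25.49) = 6.577108

[XYZ put K=294.68]
σ√T = 0.5996·√0.6355 = 0.477991
d₁ = (ln(S/K) + (r−q+σ²/2)T) / (σ√T) = (ln(236.32/294.68) + (0.0329−0.0486+0.5996²/2)·0.6355) / 0.477991 = (-0.220703 + 0.104260) / 0.477991 = -0.243609
d₂ = d₁ − σ√T = -0.243609 − 0.477991 = -0.721600
e^{−rT} = 0.979309
e^{−qT} = 0.969587
N(−d₁) = 0.596233,  N(−d₂) = 0.764730
price = K·e^{−rT}·N(−d₂) − S·e^{−qT}·N(−d₁) = 220.687873 − 136.616581 = 84.071291
[WXY put K=25.49]
σ√T = 0.485·√1.1003 = 0.508742
d₁ = (ln(S/K) + (r−q+σ²/2)T) / (σ√T) = (ln(21.13/25.49) + (0.0329−0.0053+0.485²/2)·1.1003) / 0.508742 = (-0.187592 + 0.159777) / 0.508742 = -0.054674
d₂ = d₁ − σ√T = -0.054674 − 0.508742 = -0.563416
e^{−rT} = 0.964448
e^{−qT} = 0.994185
N(−d₁) = 0.521801,  N(−d₂) = 0.713424
price = K·e^{−rT}·N(−d₂) − S·e^{−qT}·N(−d₁) = 17.538653 − 10.961545 = 6.577108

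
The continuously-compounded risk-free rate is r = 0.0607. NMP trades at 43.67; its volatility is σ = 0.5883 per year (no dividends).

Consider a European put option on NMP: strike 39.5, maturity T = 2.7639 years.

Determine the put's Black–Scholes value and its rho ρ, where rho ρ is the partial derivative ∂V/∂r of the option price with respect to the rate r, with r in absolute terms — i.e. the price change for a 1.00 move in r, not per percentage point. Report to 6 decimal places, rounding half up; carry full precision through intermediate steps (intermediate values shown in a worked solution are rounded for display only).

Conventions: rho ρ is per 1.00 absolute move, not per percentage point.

σ√T = 0.5883·√2.7639 = 0.978048
d₁ = (ln(S/K) + (r+σ²/2)T) / (σ√T) = (ln(43.67/39.5) + (0.0607+0.5883²/2)·2.7639) / 0.978048 = (0.100361 + 0.646057) / 0.978048 = 0.763171
d₂ = d₁ − σ√T = 0.763171 − 0.978048 = -0.214876
e^{−rT} = 0.845549
N(−d₁) = 0.222681,  N(−d₂) = 0.585068
Put price V = K·e^{−rT}·N(−d₂) − S·N(−d₁) = 19.540806 − 9.724461 = 9.816345
ρ = −K·T·e^{−rT}·N(−d₂) = -54.008833

price = 9.816345
ρ = -54.008833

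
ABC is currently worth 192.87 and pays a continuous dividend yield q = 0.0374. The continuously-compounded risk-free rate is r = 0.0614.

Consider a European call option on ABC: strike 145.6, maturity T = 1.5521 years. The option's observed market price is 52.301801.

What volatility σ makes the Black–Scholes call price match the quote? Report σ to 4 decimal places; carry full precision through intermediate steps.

At σ = 0.2228 the Black–Scholes value reproduces the quote:
σ√T = 0.2228·√1.5521 = 0.277572
d₁ = (ln(S/K) + (r−q+σ²/2)T) / (σ√T) = (ln(192.87/145.6) + (0.0614−0.0374+0.2228²/2)·1.5521) / 0.277572 = (0.281153 + 0.075773) / 0.277572 = 1.285890
d₂ = d₁ − σ√T = 1.285890 − 0.277572 = 1.008319
e^{−rT} = 0.909101
e^{−qT} = 0.943604
N(d₁) = 0.900759,  N(d₂) = 0.843349
V = S·e^{−qT}·N(d₁) − K·e^{−rT}·N(d₂) = 163.931832 − 111.630030 = 52.301801 (matching the quote); vega is positive throughout, so no other σ reproduces this price

sigma = 0.2228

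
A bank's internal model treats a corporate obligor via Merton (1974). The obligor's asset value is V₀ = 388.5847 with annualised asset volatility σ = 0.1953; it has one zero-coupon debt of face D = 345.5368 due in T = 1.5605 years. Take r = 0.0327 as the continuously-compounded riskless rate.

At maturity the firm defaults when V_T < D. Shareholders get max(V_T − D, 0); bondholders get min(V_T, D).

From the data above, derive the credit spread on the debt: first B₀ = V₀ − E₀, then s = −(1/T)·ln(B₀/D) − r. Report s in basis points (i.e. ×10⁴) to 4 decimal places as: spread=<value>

spread=250.7859

Equity is a call on the firm's assets struck at D = 345.5368:
d₁ = [ln(V₀/D) + (r + σ²/2)T] / (σ√T)
   = [ln(388.5847/345.5368) + (0.0327 + 0.5·0.1953²)·1.5605] / (0.1953·√1.5605)
   = [0.117412 + 0.080789] / 0.243969 = 0.812402
d₂ = d₁ − σ√T = 0.812402 − 0.243969 = 0.568434
N(d₁) = 0.791720,  N(d₂) = 0.715130,  e^(−rT) = 0.950252
E₀ = V₀·N(d₁) − D·e^(−rT)·N(d₂)
   = 388.5847·0.791720 − 345.5368·0.950252·0.715130 = 72.839466
B₀ = V₀ − E₀ = 388.5847 − 72.839466 = 315.745234
spread = −(1/T)·ln(B₀/D) − r = −(1/1.5605)·ln(315.745234/345.5368) − 0.0327 = 0.02507859
in basis points: 0.02507859 × 10⁴ = 250.7859 bp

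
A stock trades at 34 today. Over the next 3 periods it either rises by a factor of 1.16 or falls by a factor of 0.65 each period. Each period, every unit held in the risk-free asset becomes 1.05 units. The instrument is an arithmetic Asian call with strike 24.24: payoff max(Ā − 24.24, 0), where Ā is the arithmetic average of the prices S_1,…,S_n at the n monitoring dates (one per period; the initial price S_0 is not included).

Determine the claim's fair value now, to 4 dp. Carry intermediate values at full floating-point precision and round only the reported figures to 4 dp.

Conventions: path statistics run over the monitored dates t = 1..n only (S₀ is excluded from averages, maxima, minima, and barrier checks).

Under the martingale measure an up-move has probability p* = 0.7843; value the claim as the probability-weighted average of per-path payoffs, discounted 3 periods at R = 1.05.
Enumerate all 2^3 = 8 price paths (U = up ×1.16, D = down ×0.65); each path with k up-moves has probability p*^k·(1−p*)^(3−k).
DDD: Ā=15.2674, payoff=0.0000, prob=0.010034
UDD: Ā=27.2465, payoff=3.0065, prob=0.036487
DUD: Ā=21.4665, payoff=0.0000, prob=0.036487
UUD: Ā=38.3094, payoff=14.0694, prob=0.132679
DDU: Ā=17.7095, payoff=0.0000, prob=0.036487
UDU: Ā=31.6046, payoff=7.3646, prob=0.132679
DUU: Ā=25.8246, payoff=1.5846, prob=0.132679
UUU: Ā=46.0870, payoff=21.8470, prob=0.482469
Price = Σ prob·payoff / R^3 = 13.704254 / 1.157625 = 11.8383

price = 11.8383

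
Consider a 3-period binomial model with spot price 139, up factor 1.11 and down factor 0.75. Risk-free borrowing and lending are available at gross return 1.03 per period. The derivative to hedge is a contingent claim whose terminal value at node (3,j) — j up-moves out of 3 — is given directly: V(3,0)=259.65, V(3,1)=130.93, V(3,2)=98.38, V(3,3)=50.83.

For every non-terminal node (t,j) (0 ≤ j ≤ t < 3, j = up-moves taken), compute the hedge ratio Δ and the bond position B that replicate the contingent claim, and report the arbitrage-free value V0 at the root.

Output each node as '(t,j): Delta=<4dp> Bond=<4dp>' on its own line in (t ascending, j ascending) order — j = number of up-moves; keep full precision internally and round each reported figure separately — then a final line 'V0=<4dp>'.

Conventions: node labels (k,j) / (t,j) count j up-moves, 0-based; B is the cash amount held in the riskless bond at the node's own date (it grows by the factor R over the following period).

(0,0): Delta=-0.8735 Bond=196.0294
(1,0): Delta=-1.3949 Bond=256.2636
(1,1): Delta=-0.7729 Bond=186.3808
(2,0): Delta=-4.5731 Bond=512.4434
(2,1): Delta=-0.7814 Bond=192.9539
(2,2): Delta=-0.7712 Bond=191.6917
V0=74.6094

Risk-neutral probability p* = (R−d)/(u−d) = (1.03−0.75)/(1.11−0.75) = 0.7778.
At maturity the claim pays: V(3,0)=259.6500, V(3,1)=130.9300, V(3,2)=98.3800, V(3,3)=50.8300
Node (2,0) S=78.1875: V=(p*·130.9300+(1−p*)·259.6500)/1.03=154.8878; Δ=(130.9300−259.6500)/(86.7881−58.6406)=-4.5731; B=V−Δ·S=512.4434
Node (2,1) S=115.7175: V=(p*·98.3800+(1−p*)·130.9300)/1.03=102.5372; Δ=(98.3800−130.9300)/(128.4464−86.7881)=-0.7814; B=V−Δ·S=192.9539
Node (2,2) S=171.2619: V=(p*·50.8300+(1−p*)·98.3800)/1.03=59.6084; Δ=(50.8300−98.3800)/(190.1007−128.4464)=-0.7712; B=V−Δ·S=191.6917
Node (1,0) S=104.2500: V=(p*·102.5372+(1−p*)·154.8878)/1.03=110.8453; Δ=(102.5372−154.8878)/(115.7175−78.1875)=-1.3949; B=V−Δ·S=256.2636
Node (1,1) S=154.2900: V=(p*·59.6084+(1−p*)·102.5372)/1.03=67.1341; Δ=(59.6084−102.5372)/(171.2619−115.7175)=-0.7729; B=V−Δ·S=186.3808
Node (0,0) S=139.0000: V=(p*·67.1341+(1−p*)·110.8453)/1.03=74.6094; Δ=(67.1341−110.8453)/(154.2900−104.2500)=-0.8735; B=V−Δ·S=196.0294
Verification: the root portfolio costs Δ(0,0)·S0 + B(0,0) = 74.6094, matching V0.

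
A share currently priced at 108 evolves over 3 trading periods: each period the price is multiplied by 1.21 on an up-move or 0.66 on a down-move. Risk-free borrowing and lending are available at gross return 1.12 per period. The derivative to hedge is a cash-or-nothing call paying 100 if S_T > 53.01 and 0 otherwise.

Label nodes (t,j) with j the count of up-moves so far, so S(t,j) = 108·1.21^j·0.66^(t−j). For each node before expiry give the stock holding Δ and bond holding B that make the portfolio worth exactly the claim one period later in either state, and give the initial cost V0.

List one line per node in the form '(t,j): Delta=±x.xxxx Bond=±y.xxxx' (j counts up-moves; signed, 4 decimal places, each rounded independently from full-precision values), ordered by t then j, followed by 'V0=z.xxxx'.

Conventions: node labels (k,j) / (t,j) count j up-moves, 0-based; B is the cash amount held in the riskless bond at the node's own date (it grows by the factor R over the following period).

Arbitrage-free pricing uses the up-move probability p* = (R−d)/(u−d) = 0.8364, discounting each step at R = 1.12.
Payoffs at expiry: V(3,0)=0.0000, V(3,1)=100.0000, V(3,2)=100.0000, V(3,3)=100.0000
Node (2,0) S=47.0448: V=(p*·100.0000+(1−p*)·0.0000)/1.12=74.6753; Δ=(100.0000−0.0000)/(56.9242−31.0496)=3.8648; B=V−Δ·S=-107.1429
Node (2,1) S=86.2488: V=(p*·100.0000+(1−p*)·100.0000)/1.12=89.2857; Δ=(100.0000−100.0000)/(104.3610−56.9242)=0.0000; B=V−Δ·S=89.2857
Node (2,2) S=158.1228: V=(p*·100.0000+(1−p*)·100.0000)/1.12=89.2857; Δ=(100.0000−100.0000)/(191.3286−104.3610)=0.0000; B=V−Δ·S=89.2857
Node (1,0) S=71.2800: V=(p*·89.2857+(1−p*)·74.6753)/1.12=77.5848; Δ=(89.2857−74.6753)/(86.2488−47.0448)=0.3727; B=V−Δ·S=51.0204
Node (1,1) S=130.6800: V=(p*·89.2857+(1−p*)·89.2857)/1.12=79.7194; Δ=(89.2857−89.2857)/(158.1228−86.2488)=0.0000; B=V−Δ·S=79.7194
Node (0,0) S=108.0000: V=(p*·79.7194+(1−p*)·77.5848)/1.12=70.8661; Δ=(79.7194−77.5848)/(130.6800−71.2800)=0.0359; B=V−Δ·S=66.9850
Verification: the root portfolio costs Δ(0,0)·S0 + B(0,0) = 70.8661, matching V0.

(0,0): Delta=0.0359 Bond=66.9850
(1,0): Delta=0.3727 Bond=51.0204
(1,1): Delta=0.0000 Bond=79.7194
(2,0): Delta=3.8648 Bond=-107.1429
(2,1): Delta=0.0000 Bond=89.2857
(2,2): Delta=0.0000 Bond=89.2857
V0=70.8661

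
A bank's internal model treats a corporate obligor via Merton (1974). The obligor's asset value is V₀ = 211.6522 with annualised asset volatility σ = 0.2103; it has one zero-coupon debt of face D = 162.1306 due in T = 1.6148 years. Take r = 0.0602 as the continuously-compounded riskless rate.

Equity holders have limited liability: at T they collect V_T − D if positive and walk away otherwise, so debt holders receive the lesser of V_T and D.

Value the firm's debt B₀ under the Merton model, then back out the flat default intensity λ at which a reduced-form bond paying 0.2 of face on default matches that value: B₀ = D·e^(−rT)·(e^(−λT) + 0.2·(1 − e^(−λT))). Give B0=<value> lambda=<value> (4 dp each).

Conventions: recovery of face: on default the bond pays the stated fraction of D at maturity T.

B0=145.2409 lambda=0.0099

Work the structural quantities from V₀ = 211.6522 against face 162.1306:
d₁ = [ln(V₀/D) + (r + σ²/2)T] / (σ√T)
   = [ln(211.6522/162.1306) + (0.0602 + 0.5·0.2103²)·1.6148] / (0.2103·√1.6148)
   = [0.266542 + 0.132919] / 0.267238 = 1.494776
d₂ = d₁ − σ√T = 1.494776 − 0.267238 = 1.227538
N(d₁) = 0.932514,  N(d₂) = 0.890190,  e^(−rT) = 0.907365
E₀ = V₀·N(d₁) − D·e^(−rT)·N(d₂)
   = 211.6522·0.932514 − 162.1306·0.907365·0.890190 = 66.411342
B₀ = V₀ − E₀ = 211.6522 − 66.411342 = 145.240858
e^(−λT) = (B₀·e^(rT)/D − 0.2)/(1 − 0.2) = (145.2409·1.102093/162.1306 − 0.2)/0.8 = 0.98410507
λ = −ln(0.98410507)/1.6148 = 0.009922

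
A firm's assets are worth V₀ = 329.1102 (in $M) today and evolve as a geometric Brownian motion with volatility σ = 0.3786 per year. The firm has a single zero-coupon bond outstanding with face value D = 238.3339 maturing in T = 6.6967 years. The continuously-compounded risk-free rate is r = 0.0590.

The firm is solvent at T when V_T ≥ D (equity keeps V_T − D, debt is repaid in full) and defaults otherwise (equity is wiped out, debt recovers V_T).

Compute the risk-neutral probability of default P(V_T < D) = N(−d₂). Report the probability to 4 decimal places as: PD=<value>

PD=0.4041

Equity is a call on the firm's assets struck at D = 238.3339:
d₁ = [ln(V₀/D) + (r + σ²/2)T] / (σ√T)
   = [ln(329.1102/238.3339) + (0.0590 + 0.5·0.3786²)·6.6967] / (0.3786·√6.6967)
   = [0.322720 + 0.875051] / 0.979740 = 1.222539
d₂ = d₁ − σ√T = 1.222539 − 0.979740 = 0.242799
risk-neutral PD = N(−d₂) = N(-0.242799) = 0.404081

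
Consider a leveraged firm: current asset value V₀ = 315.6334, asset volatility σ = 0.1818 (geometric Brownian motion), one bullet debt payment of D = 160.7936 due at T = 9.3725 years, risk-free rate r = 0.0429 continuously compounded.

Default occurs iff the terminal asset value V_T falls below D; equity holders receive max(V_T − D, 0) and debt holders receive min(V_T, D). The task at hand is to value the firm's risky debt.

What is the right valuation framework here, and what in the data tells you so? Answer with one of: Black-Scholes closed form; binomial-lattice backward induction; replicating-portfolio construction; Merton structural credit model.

Key observation: with the firm-asset dynamics (V₀ = 315.6334) and a single zero-coupon liability of face 160.7936 given, debt value, spread, and default probability all derive from the option view of the balance sheet.

framework: Merton structural credit model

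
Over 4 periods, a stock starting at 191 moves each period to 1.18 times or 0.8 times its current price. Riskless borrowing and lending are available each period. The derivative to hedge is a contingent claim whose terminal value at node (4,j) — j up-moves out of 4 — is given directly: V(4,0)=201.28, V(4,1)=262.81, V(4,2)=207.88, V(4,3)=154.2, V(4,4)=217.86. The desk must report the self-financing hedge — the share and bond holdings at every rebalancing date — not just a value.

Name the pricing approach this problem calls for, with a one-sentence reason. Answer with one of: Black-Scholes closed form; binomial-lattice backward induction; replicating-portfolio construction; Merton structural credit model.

Key observation: what is demanded is not a single number but the (Δ, B) position at each node of the 1.18/0.8 tree starting at 191; constructing those positions is the replicating-portfolio method.

framework: replicating-portfolio construction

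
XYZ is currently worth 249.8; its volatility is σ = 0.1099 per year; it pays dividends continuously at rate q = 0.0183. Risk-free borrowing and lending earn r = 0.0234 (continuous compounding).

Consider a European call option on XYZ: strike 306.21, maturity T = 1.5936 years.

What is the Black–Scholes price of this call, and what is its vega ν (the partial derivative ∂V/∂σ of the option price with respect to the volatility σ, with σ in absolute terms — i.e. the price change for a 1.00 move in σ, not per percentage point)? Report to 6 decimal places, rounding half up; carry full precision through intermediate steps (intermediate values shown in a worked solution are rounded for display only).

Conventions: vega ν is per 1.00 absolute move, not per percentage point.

σ√T = 0.1099·√1.5936 = 0.138735
d₁ = (ln(S/K) + (r−q+σ²/2)T) / (σ√T) = (ln(249.8/306.21) + (0.0234−0.0183+0.1099²/2)·1.5936) / 0.138735 = (-0.203611 + 0.017751) / 0.138735 = -1.339668
d₂ = d₁ − σ√T = -1.339668 − 0.138735 = -1.478404
e^{−rT} = 0.963396
e^{−qT} = 0.971258
N(d₁) = 0.090177,  N(d₂) = 0.069650
Call price V = S·e^{−qT}·N(d₁) − K·e^{−rT}·N(d₂) = 21.878681 − 20.546833 = 1.331849
φ(d₁) = (1/√(2π))·e^{−d₁²/2} = 0.162627
ν = S·e^{−qT}·φ(d₁)·√T = 49.809294

price = 1.331849
ν = 49.809294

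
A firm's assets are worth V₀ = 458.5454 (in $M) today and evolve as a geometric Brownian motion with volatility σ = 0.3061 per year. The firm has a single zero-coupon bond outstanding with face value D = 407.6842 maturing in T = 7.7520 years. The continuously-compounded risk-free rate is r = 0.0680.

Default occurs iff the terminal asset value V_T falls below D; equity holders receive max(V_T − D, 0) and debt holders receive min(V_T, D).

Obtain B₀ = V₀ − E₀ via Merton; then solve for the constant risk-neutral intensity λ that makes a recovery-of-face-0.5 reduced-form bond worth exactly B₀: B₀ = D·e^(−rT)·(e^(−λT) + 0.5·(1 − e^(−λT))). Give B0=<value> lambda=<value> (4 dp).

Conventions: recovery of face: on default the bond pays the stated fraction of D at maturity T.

With assets at 458.5454 and a single debt payment of 407.6842 at 7.7520 years:
d₁ = [ln(V₀/D) + (r + σ²/2)T] / (σ√T)
   = [ln(458.5454/407.6842) + (0.0680 + 0.5·0.3061²)·7.7520] / (0.3061·√7.7520)
   = [0.117566 + 0.890306] / 0.852256 = 1.182594
d₂ = d₁ − σ√T = 1.182594 − 0.852256 = 0.330337
N(d₁) = 0.881515,  N(d₂) = 0.629427,  e^(−rT) = 0.590293
E₀ = V₀·N(d₁) − D·e^(−rT)·N(d₂)
   = 458.5454·0.881515 − 407.6842·0.590293·0.629427 = 252.740867
B₀ = V₀ − E₀ = 458.5454 − 252.740867 = 205.804533
e^(−λT) = (B₀·e^(rT)/D − 0.5)/(1 − 0.5) = (205.8045·1.694074/407.6842 − 0.5)/0.5 = 0.71038247
λ = −ln(0.71038247)/7.7520 = 0.044111

B0=205.8045 lambda=0.0441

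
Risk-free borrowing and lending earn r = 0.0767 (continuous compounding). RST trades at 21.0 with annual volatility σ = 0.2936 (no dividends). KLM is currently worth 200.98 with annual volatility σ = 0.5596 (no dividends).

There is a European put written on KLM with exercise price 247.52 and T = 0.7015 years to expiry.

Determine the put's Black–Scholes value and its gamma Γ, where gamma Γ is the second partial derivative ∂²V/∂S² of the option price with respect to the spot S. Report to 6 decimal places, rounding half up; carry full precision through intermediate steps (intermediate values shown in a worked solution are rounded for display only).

price = 59.263355
Γ = 0.004216

σ√T = 0.5596·√0.7015 = 0.468696
d₁ = (ln(S/K) + (r+σ²/2)T) / (σ√T) = (ln(200.98/247.52) + (0.0767+0.5596²/2)·0.7015) / 0.468696 = (-0.208286 + 0.163643) / 0.468696 = -0.095249
d₂ = d₁ − σ√T = -0.095249 − 0.468696 = -0.563945
e^{−rT} = 0.947617
N(−d₁) = 0.537941,  N(−d₂) = 0.713604
Put price V = K·e^{−rT}·N(−d₂) − S·N(−d₁) = 167.378826 − 108.115471 = 59.263355
φ(d₁) = (1/√(2π))·e^{−d₁²/2} = 0.397137
Γ = φ(d₁) / (S·σ·√T) = 0.004216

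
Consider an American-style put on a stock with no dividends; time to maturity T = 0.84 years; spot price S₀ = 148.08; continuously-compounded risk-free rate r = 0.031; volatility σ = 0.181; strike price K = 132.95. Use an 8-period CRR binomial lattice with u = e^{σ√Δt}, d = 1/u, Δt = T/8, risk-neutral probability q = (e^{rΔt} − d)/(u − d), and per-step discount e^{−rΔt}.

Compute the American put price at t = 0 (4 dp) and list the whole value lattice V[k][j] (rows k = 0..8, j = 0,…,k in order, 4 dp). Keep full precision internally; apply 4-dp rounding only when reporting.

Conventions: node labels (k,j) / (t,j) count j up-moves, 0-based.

price = 2.7801
tree:
2.7801
4.5036 1.1624
7.1139 2.0554 0.3226
10.8938 3.5724 0.6289 0.0339
16.0472 6.0731 1.2223 0.0699 0.0000
22.5070 10.0197 2.3670 0.1440 0.0000 0.0000
28.7983 15.8358 4.5647 0.2967 0.0000 0.0000 0.0000
34.7312 22.5070 8.7615 0.6114 0.0000 0.0000 0.0000 0.0000
40.3261 28.7983 15.8358 1.2599 0.0000 0.0000 0.0000 0.0000 0.0000

params: Δt=0.10500 u=1.06040 d=0.94304 q=0.51312 e^(-rΔt)=0.99675
t_8 payoffs: 40.3261 28.7983 15.8358 1.2599 0.0000 0.0000 0.0000 0.0000 0.0000
k=7: node(7,0) S=98.2188 payoff=34.7312 vs cont=34.2991 → 34.7312 [stop]  node(7,1) S=110.4430 payoff=22.5070 vs cont=22.0750 → 22.5070 [stop]  node(7,2) S=124.1885 payoff=8.7615 vs cont=8.3295 → 8.7615 [stop]  node(7,3) S=139.6448 payoff=0.0000 vs cont=0.6114 → 0.6114 [wait]  node(7,4) S=157.0247 payoff=0.0000 vs cont=0.0000 → 0.0000 [wait]  node(7,5) S=176.5678 payoff=0.0000 vs cont=0.0000 → 0.0000 [wait]  node(7,6) S=198.5431 payoff=0.0000 vs cont=0.0000 → 0.0000 [wait]  node(7,7) S=223.2534 payoff=0.0000 vs cont=0.0000 → 0.0000 [wait]
k=6: node(6,0) S=104.1517 payoff=28.7983 vs cont=28.3663 → 28.7983 [stop]  node(6,1) S=117.1142 payoff=15.8358 vs cont=15.4037 → 15.8358 [stop]  node(6,2) S=131.6901 payoff=1.2599 vs cont=4.5647 → 4.5647 [wait]  node(6,3) S=148.0800 payoff=0.0000 vs cont=0.2967 → 0.2967 [wait]  node(6,4) S=166.5098 payoff=0.0000 vs cont=0.0000 → 0.0000 [wait]  node(6,5) S=187.2333 payoff=0.0000 vs cont=0.0000 → 0.0000 [wait]  node(6,6) S=210.5360 payoff=0.0000 vs cont=0.0000 → 0.0000 [wait]
k=5: node(5,0) S=110.4430 payoff=22.5070 vs cont=22.0750 → 22.5070 [stop]  node(5,1) S=124.1885 payoff=8.7615 vs cont=10.0197 → 10.0197 [wait]  node(5,2) S=139.6448 payoff=0.0000 vs cont=2.3670 → 2.3670 [wait]  node(5,3) S=157.0247 payoff=0.0000 vs cont=0.1440 → 0.1440 [wait]  node(5,4) S=176.5678 payoff=0.0000 vs cont=0.0000 → 0.0000 [wait]  node(5,5) S=198.5431 payoff=0.0000 vs cont=0.0000 → 0.0000 [wait]
k=4: node(4,0) S=117.1142 payoff=15.8358 vs cont=16.0472 → 16.0472 [wait]  node(4,1) S=131.6901 payoff=1.2599 vs cont=6.0731 → 6.0731 [wait]  node(4,2) S=148.0800 payoff=0.0000 vs cont=1.2223 → 1.2223 [wait]  node(4,3) S=166.5098 payoff=0.0000 vs cont=0.0699 → 0.0699 [wait]  node(4,4) S=187.2333 payoff=0.0000 vs cont=0.0000 → 0.0000 [wait]
k=3: node(3,0) S=124.1885 payoff=8.7615 vs cont=10.8938 → 10.8938 [wait]  node(3,1) S=139.6448 payoff=0.0000 vs cont=3.5724 → 3.5724 [wait]  node(3,2) S=157.0247 payoff=0.0000 vs cont=0.6289 → 0.6289 [wait]  node(3,3) S=176.5678 payoff=0.0000 vs cont=0.0339 → 0.0339 [wait]
k=2: node(2,0) S=131.6901 payoff=1.2599 vs cont=7.1139 → 7.1139 [wait]  node(2,1) S=148.0800 payoff=0.0000 vs cont=2.0554 → 2.0554 [wait]  node(2,2) S=166.5098 payoff=0.0000 vs cont=0.3226 → 0.3226 [wait]
k=1: node(1,0) S=139.6448 payoff=0.0000 vs cont=4.5036 → 4.5036 [wait]  node(1,1) S=157.0247 payoff=0.0000 vs cont=1.1624 → 1.1624 [wait]
k=0: node(0,0) S=148.0800 payoff=0.0000 vs cont=2.7801 → 2.7801 [wait]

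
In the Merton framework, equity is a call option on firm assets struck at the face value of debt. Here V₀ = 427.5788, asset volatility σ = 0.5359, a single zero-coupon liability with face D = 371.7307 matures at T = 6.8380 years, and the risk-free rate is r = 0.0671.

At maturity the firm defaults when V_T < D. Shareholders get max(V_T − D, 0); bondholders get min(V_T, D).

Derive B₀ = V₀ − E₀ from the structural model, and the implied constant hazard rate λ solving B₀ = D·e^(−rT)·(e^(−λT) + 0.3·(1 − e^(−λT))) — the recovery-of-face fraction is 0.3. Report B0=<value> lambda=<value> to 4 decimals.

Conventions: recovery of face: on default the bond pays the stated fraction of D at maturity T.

With assets at 427.5788 and a single debt payment of 371.7307 at 6.8380 years:
d₁ = [ln(V₀/D) + (r + σ²/2)T] / (σ√T)
   = [ln(427.5788/371.7307) + (0.0671 + 0.5·0.5359²)·6.8380] / (0.5359·√6.8380)
   = [0.139969 + 1.440728] / 1.401355 = 1.127977
d₂ = d₁ − σ√T = 1.127977 − 1.401355 = -0.273378
N(d₁) = 0.870335,  N(d₂) = 0.392281,  e^(−rT) = 0.632023
E₀ = V₀·N(d₁) − D·e^(−rT)·N(d₂)
   = 427.5788·0.870335 − 371.7307·0.632023·0.392281 = 279.973443
B₀ = V₀ − E₀ = 427.5788 − 279.973443 = 147.605357
e^(−λT) = (B₀·e^(rT)/D − 0.3)/(1 − 0.3) = (147.6054·1.582221/371.7307 − 0.3)/0.7 = 0.46894628
λ = −ln(0.46894628)/6.8380 = 0.110744

B0=147.6054 lambda=0.1107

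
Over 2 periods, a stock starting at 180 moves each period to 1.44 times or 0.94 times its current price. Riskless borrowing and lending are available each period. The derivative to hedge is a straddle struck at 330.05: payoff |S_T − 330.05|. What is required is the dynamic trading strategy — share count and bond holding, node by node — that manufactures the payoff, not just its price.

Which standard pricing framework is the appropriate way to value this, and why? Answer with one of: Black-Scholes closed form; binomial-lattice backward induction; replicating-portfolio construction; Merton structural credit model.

framework: replicating-portfolio construction

Key observation: what is demanded is not a single number but the (Δ, B) position at each node of the 1.44/0.94 tree starting at 180; constructing those positions is the replicating-portfolio method.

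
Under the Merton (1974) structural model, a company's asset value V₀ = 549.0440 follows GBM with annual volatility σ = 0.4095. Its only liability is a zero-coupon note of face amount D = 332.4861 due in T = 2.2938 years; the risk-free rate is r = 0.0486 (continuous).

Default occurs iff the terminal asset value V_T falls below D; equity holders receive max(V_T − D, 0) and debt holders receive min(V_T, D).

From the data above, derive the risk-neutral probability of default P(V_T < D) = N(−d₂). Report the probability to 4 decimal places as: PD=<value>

PD=0.2488

Equity is a call on the firm's assets struck at D = 332.4861:
d₁ = [ln(V₀/D) + (r + σ²/2)T] / (σ√T)
   = [ln(549.0440/332.4861) + (0.0486 + 0.5·0.4095²)·2.2938] / (0.4095·√2.2938)
   = [0.501581 + 0.303803] / 0.620200 = 1.298586
d₂ = d₁ − σ√T = 1.298586 − 0.620200 = 0.678387
risk-neutral PD = N(−d₂) = N(-0.678387) = 0.248763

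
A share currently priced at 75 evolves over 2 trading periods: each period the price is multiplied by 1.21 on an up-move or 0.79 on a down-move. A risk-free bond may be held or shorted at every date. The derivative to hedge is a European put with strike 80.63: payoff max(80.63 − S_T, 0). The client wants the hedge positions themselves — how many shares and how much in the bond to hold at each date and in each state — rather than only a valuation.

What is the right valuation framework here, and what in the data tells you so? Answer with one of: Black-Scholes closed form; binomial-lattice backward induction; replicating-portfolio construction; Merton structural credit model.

framework: replicating-portfolio construction

Key observation: since the answer must list Δ and B at each node of the 1.21/0.79 lattice on 75, the replicating-portfolio method — solving the two-state system at every node — is the one that applies.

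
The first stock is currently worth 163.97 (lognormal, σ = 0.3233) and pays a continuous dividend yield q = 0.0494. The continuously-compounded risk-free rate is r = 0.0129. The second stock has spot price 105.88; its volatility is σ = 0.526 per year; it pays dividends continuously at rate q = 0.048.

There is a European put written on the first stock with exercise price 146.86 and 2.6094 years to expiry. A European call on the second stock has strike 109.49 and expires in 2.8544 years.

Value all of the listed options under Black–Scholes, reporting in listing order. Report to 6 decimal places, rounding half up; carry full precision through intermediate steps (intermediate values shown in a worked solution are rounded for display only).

[the first stock put K=146.86]
σ√T = 0.3233·√2.6094 = 0.522247
d₁ = (ln(S/K) + (r−q+σ²/2)T) / (σ√T) = (ln(163.97/146.86) + (0.0129−0.0494+0.3233²/2)·2.6094) / 0.522247 = (0.110204 + 0.041128) / 0.522247 = 0.289770
d₂ = d₁ − σ√T = 0.289770 − 0.522247 = -0.232477
e^{−rT} = 0.966899
e^{−qT} = 0.879058
N(−d₁) = 0.385996,  N(−d₂) = 0.591916
price = K·e^{−rT}·N(−d₂) − S·e^{−qT}·N(−d₁) = 84.051378 − 55.637137 = 28.414241
[the second stock call K=109.49]
σ√T = 0.526·√2.8544 = 0.888675
d₁ = (ln(S/K) + (r−q+σ²/2)T) / (σ√T) = (ln(105.88/109.49) + (0.0129−0.048+0.526²/2)·2.8544) / 0.888675 = (-0.033527 + 0.294683) / 0.888675 = 0.293871
d₂ = d₁ − σ√T = 0.293871 − 0.888675 = -0.594805
e^{−rT} = 0.963848
e^{−qT} = 0.871960
N(d₁) = 0.615572,  N(d₂) = 0.275987
price = S·e^{−qT}·N(d₁) − K·e^{−rT}·N(d₂) = 56.831529 − 29.125382 = 27.706147

price(the first stock put K=146.86) = 28.414241
price(the second stock call K=109.49) = 27.706147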